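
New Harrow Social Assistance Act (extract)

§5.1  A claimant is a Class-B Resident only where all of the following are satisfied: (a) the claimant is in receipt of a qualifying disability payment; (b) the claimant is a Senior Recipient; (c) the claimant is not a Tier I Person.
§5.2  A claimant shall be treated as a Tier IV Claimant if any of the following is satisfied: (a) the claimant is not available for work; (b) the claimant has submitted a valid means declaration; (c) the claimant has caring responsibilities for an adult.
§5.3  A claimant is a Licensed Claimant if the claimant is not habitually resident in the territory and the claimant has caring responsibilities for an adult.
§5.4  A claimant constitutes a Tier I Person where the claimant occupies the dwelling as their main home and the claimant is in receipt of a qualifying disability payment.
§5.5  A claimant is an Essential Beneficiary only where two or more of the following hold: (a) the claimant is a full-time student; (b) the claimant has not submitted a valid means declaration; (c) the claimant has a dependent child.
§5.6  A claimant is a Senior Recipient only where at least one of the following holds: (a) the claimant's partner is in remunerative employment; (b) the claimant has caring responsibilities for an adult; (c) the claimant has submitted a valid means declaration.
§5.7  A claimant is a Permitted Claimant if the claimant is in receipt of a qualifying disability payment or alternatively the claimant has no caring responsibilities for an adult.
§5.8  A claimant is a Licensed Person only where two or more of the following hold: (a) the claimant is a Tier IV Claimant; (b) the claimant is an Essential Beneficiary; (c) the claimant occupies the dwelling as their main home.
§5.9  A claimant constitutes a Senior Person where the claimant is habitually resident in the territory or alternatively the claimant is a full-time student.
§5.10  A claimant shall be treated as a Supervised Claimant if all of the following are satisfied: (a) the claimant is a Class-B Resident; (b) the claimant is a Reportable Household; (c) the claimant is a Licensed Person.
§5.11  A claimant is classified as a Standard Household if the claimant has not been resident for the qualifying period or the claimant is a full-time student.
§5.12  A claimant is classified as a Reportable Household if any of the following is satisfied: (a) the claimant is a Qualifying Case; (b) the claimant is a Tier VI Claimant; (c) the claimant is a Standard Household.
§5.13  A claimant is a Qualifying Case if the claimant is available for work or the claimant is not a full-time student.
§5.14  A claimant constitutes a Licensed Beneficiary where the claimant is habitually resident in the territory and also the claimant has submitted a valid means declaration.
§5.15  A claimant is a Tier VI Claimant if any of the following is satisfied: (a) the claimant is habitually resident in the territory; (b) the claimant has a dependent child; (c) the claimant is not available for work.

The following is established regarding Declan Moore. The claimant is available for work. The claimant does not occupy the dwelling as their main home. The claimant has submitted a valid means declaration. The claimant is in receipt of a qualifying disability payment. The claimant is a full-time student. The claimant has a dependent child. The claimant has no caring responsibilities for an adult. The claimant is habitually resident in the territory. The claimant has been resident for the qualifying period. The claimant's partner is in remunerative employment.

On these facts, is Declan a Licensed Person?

Under §5.2: the claimant is not available for work? no; or the claimant has submitted a valid means declaration? yes; or the claimant has caring responsibilities for an adult? no. So the claimant is a Tier IV Claimant.
Under §5.5: the claimant is a full-time student? yes; the claimant has not submitted a valid means declaration? no; the claimant has a dependent child? yes — 2 of 3 hold (need ≥2) → satisfied.
Under §5.8: Tier IV Claimant (§5.2)? yes; Essential Beneficiary (§5.5)? yes; the claimant occupies the dwelling as their main home? no — 2 of 3 hold (need ≥2) → satisfied.

Yes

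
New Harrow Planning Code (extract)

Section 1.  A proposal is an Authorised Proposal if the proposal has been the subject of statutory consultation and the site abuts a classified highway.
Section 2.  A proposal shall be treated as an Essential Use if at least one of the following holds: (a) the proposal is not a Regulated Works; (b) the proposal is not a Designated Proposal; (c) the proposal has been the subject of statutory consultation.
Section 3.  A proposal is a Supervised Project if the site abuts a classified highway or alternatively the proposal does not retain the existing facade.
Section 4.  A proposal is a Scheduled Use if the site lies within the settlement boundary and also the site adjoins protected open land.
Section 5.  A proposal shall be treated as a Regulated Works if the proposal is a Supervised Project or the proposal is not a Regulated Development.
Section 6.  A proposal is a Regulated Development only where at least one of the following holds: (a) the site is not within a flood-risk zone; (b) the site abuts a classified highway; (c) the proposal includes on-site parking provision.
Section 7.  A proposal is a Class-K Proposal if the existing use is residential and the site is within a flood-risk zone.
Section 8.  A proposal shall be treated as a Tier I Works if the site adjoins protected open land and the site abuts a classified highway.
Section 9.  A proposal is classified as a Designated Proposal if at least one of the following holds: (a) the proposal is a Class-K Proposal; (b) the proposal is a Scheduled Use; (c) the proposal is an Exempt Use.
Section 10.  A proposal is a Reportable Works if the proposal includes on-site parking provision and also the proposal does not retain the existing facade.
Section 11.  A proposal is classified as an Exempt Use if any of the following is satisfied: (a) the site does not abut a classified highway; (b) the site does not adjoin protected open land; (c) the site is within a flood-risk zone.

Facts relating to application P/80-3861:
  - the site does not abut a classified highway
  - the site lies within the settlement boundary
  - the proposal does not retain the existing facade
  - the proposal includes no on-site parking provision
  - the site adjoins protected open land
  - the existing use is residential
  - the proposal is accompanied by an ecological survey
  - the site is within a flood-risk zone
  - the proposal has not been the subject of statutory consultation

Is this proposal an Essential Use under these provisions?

Under section 3: the site abuts a classified highway? no; or the proposal does not retain the existing facade? yes. So the proposal is a Supervised Project.
Under section 6: the site is not within a flood-risk zone? no; or the site abuts a classified highway? no; or the proposal includes on-site parking provision? no. So the proposal is not a Regulated Development.
Under section 5: Supervised Project (section 3)? yes; or not a Regulated Development (section 6)? yes. So the proposal is a Regulated Works.
Under section 7: the existing use is residential? yes; and the site is within a flood-risk zone? yes. So the proposal is a Class-K Proposal.
Under section 4: the site lies within the settlement boundary? yes; and the site adjoins protected open land? yes. So the proposal is a Scheduled Use.
Under section 11: the site does not abut a classified highway? yes; or the site does not adjoin protected open land? no; or the site is within a flood-risk zone? yes. So the proposal is an Exempt Use.
Under section 9: Class-K Proposal (section 7)? yes; or Scheduled Use (section 4)? yes; or Exempt Use (section 11)? yes. So the proposal is a Designated Proposal.
Under section 2: not a Regulated Works (section 5)? no; or not a Designated Proposal (section 9)? no; or the proposal has been the subject of statutory consultation? no. So the proposal is not an Essential Use.

No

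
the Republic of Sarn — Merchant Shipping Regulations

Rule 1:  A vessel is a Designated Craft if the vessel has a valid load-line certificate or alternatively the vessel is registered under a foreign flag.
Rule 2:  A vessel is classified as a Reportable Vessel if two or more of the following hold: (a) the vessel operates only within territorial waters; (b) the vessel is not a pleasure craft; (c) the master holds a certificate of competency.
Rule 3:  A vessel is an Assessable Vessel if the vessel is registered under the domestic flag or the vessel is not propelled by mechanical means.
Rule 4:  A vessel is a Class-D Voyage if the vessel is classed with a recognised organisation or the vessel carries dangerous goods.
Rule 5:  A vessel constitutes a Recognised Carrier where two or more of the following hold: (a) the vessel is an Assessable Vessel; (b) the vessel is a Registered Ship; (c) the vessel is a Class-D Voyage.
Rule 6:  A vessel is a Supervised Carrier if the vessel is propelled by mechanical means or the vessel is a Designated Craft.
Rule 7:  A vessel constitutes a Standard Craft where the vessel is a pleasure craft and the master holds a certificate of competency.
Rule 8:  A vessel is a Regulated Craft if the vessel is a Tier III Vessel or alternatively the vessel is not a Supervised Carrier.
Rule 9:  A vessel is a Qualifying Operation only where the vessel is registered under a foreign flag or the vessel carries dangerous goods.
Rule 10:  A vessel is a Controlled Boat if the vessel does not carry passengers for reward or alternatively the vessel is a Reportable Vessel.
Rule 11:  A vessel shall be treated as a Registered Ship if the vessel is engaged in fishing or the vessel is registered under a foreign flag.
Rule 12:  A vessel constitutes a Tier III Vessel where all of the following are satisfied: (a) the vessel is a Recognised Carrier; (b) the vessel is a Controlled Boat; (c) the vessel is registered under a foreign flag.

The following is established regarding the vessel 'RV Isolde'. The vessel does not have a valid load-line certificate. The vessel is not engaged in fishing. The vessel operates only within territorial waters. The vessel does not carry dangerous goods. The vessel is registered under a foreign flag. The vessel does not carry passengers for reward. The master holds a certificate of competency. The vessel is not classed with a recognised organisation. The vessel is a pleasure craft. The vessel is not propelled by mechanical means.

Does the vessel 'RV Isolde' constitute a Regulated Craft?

Under rule 3: the vessel is registered under the domestic flag? no; or the vessel is not propelled by mechanical means? yes. So the vessel is an Assessable Vessel.
Under rule 11: the vessel is engaged in fishing? no; or the vessel is registered under a foreign flag? yes. So the vessel is a Registered Ship.
Under rule 4: the vessel is classed with a recognised organisation? no; or the vessel carries dangerous goods? no. So the vessel is not a Class-D Voyage.
Under rule 5: Assessable Vessel (rule 3)? yes; Registered Ship (rule 11)? yes; Class-D Voyage (rule 4)? no — 2 of 3 hold (need ≥2) → satisfied.
Under rule 2: the vessel operates only within territorial waters? yes; the vessel is not a pleasure craft? no; the master holds a certificate of competency? yes — 2 of 3 hold (need ≥2) → satisfied.
Under rule 10: the vessel does not carry passengers for reward? yes; or Reportable Vessel (rule 2)? yes. So the vessel is a Controlled Boat.
Under rule 12: Recognised Carrier (rule 5)? yes; and Controlled Boat (rule 10)? yes; and the vessel is registered under a foreign flag? yes. So the vessel is a Tier III Vessel.
Under rule 1: the vessel has a valid load-line certificate? no; or the vessel is registered under a foreign flag? yes. So the vessel is a Designated Craft.
Under rule 6: the vessel is propelled by mechanical means? no; or Designated Craft (rule 1)? yes. So the vessel is a Supervised Carrier.
Under rule 8: Tier III Vessel (rule 12)? yes; or not a Supervised Carrier (rule 6)? no. So the vessel is a Regulated Craft.

Yes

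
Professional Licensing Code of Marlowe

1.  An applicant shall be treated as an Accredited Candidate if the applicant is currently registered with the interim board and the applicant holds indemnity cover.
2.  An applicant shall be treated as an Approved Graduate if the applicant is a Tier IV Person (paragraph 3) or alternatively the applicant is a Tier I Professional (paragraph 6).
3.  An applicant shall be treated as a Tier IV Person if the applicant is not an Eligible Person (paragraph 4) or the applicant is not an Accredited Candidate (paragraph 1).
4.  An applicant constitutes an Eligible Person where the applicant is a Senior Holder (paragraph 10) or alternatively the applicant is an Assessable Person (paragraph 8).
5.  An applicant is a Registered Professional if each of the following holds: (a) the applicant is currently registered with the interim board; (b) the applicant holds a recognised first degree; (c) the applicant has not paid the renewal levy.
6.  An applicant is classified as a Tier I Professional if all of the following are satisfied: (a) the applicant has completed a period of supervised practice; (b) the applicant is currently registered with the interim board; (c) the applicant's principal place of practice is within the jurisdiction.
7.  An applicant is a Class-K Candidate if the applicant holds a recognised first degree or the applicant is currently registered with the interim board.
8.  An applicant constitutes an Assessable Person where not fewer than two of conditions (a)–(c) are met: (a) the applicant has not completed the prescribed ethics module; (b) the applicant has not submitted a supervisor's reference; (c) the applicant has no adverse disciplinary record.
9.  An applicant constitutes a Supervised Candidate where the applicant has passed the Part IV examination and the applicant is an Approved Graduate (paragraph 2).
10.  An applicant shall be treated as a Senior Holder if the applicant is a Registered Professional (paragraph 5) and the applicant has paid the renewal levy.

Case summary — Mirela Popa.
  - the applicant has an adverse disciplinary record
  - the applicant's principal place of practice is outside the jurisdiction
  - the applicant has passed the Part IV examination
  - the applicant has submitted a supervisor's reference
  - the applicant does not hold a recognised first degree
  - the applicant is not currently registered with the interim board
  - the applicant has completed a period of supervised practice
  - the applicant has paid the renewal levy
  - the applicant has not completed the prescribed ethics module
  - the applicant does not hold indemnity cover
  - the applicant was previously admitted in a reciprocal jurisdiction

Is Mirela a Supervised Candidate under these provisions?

Yes

Under paragraph 5: the applicant is currently registered with the interim board? no; and the applicant holds a recognised first degree? no; and the applicant has not paid the renewal levy? no. So the applicant is not a Registered Professional.
Under paragraph 10: Registered Professional (paragraph 5)? no; and the applicant has paid the renewal levy? yes. So the applicant is not a Senior Holder.
Under paragraph 8: the applicant has not completed the prescribed ethics module? yes; the applicant has not submitted a supervisor's reference? no; the applicant has no adverse disciplinary record? no — 1 of 3 hold (need ≥2) → not satisfied.
Under paragraph 4: Senior Holder (paragraph 10)? no; or Assessable Person (paragraph 8)? no. So the applicant is not an Eligible Person.
Under paragraph 1: the applicant is currently registered with the interim board? no; and the applicant holds indemnity cover? no. So the applicant is not an Accredited Candidate.
Under paragraph 3: not an Eligible Person (paragraph 4)? yes; or not an Accredited Candidate (paragraph 1)? yes. So the applicant is a Tier IV Person.
Under paragraph 6: the applicant has completed a period of supervised practice? yes; and the applicant is currently registered with the interim board? no; and the applicant's principal place of practice is within the jurisdiction? no. So the applicant is not a Tier I Professional.
Under paragraph 2: Tier IV Person (paragraph 3)? yes; or Tier I Professional (paragraph 6)? no. So the applicant is an Approved Graduate.
Under paragraph 9: the applicant has passed the Part IV examination? yes; and Approved Graduate (paragraph 2)? yes. So the applicant is a Supervised Candidate.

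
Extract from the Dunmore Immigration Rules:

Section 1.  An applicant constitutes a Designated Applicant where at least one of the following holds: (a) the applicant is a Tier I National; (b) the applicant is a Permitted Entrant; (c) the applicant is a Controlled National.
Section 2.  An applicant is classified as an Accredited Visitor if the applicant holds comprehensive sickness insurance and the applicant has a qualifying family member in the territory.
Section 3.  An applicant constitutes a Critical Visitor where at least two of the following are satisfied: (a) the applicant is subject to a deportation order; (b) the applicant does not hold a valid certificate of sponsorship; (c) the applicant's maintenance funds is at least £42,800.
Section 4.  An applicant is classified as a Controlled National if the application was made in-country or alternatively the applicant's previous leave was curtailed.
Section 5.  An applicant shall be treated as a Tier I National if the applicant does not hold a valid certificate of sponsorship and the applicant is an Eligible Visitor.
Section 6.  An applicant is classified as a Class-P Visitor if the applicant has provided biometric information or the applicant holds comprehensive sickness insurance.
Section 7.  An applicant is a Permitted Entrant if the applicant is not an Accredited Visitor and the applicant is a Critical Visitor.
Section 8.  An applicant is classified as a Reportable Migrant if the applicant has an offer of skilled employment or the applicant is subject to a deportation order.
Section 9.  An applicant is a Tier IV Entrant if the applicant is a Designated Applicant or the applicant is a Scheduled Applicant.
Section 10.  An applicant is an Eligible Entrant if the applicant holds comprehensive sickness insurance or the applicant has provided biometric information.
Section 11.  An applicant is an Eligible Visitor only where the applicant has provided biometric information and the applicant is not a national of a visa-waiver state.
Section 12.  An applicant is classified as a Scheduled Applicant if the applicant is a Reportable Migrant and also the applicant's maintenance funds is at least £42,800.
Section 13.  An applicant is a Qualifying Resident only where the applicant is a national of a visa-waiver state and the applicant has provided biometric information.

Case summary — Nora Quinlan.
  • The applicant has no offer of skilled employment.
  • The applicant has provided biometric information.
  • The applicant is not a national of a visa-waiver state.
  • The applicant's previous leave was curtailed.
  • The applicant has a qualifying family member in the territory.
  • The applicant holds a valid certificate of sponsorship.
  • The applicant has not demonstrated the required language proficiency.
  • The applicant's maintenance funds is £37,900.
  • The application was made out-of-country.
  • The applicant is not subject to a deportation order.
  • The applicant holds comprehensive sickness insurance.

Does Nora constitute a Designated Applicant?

Under section 11: the applicant has provided biometric information? yes; and the applicant is not a national of a visa-waiver state? yes. So the applicant is an Eligible Visitor.
Under section 5: the applicant does not hold a valid certificate of sponsorship? no; and Eligible Visitor (section 11)? yes. So the applicant is not a Tier I National.
Under section 2: the applicant holds comprehensive sickness insurance? yes; and the applicant has a qualifying family member in the territory? yes. So the applicant is an Accredited Visitor.
Under section 3: the applicant is subject to a deportation order? no; the applicant does not hold a valid certificate of sponsorship? no; applicant's maintenance funds: £37,900 ≥ £42,800? no — 0 of 3 hold (need ≥2) → not satisfied.
Under section 7: not an Accredited Visitor (section 2)? no; and Critical Visitor (section 3)? no. So the applicant is not a Permitted Entrant.
Under section 4: the application was made in-country? no; or the applicant's previous leave was curtailed? yes. So the applicant is a Controlled National.
Under section 1: Tier I National (section 5)? no; or Permitted Entrant (section 7)? no; or Controlled National (section 4)? yes. So the applicant is a Designated Applicant.

Yes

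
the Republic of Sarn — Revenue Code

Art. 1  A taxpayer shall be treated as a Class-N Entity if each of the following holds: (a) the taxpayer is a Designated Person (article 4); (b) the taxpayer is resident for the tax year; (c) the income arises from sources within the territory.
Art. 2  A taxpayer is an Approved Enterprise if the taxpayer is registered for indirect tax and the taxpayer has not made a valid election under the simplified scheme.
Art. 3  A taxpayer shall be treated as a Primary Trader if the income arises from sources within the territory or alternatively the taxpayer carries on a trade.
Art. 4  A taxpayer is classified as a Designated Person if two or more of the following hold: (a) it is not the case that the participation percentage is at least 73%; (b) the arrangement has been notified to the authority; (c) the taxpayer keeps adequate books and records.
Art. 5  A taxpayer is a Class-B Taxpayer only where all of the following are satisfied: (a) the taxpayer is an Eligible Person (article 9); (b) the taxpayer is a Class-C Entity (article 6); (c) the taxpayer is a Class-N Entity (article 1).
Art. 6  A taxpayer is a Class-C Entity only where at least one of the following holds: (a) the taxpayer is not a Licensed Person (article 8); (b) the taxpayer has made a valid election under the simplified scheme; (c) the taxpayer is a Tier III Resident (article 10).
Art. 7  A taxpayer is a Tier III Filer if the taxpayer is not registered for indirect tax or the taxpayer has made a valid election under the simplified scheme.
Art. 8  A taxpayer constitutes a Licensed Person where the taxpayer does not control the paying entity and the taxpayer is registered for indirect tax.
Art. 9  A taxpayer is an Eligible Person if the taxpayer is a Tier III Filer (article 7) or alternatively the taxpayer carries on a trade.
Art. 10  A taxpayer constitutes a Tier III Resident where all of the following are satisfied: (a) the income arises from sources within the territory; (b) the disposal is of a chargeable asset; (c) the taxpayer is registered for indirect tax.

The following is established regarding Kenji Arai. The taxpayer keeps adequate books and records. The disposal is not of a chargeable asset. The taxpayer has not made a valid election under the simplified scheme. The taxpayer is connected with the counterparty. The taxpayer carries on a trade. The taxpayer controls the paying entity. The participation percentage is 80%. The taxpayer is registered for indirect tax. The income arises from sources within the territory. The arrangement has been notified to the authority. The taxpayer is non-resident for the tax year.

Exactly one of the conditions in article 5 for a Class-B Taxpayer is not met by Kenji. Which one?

Class-N Entity

Under article 7: the taxpayer is not registered for indirect tax? no; or the taxpayer has made a valid election under the simplified scheme? no. So the taxpayer is not a Tier III Filer.
Under article 9: Tier III Filer (article 7)? no; or the taxpayer carries on a trade? yes. So the taxpayer is an Eligible Person.
Under article 8: the taxpayer does not control the paying entity? no; and the taxpayer is registered for indirect tax? yes. So the taxpayer is not a Licensed Person.
Under article 10: the income arises from sources within the territory? yes; and the disposal is of a chargeable asset? no; and the taxpayer is registered for indirect tax? yes. So the taxpayer is not a Tier III Resident.
Under article 6: not a Licensed Person (article 8)? yes; or the taxpayer has made a valid election under the simplified scheme? no; or Tier III Resident (article 10)? no. So the taxpayer is a Class-C Entity.
Under article 4: participation percentage: 80% ≥ 73%? yes, so negated condition no; the arrangement has been notified to the authority? yes; the taxpayer keeps adequate books and records? yes — 2 of 3 hold (need ≥2) → satisfied.
Under article 1: Designated Person (article 4)? yes; and the taxpayer is resident for the tax year? no; and the income arises from sources within the territory? yes. So the taxpayer is not a Class-N Entity.
Under article 5: Eligible Person (article 9)? yes; and Class-C Entity (article 6)? yes; and Class-N Entity (article 1)? no. So the taxpayer is not a Class-B Taxpayer.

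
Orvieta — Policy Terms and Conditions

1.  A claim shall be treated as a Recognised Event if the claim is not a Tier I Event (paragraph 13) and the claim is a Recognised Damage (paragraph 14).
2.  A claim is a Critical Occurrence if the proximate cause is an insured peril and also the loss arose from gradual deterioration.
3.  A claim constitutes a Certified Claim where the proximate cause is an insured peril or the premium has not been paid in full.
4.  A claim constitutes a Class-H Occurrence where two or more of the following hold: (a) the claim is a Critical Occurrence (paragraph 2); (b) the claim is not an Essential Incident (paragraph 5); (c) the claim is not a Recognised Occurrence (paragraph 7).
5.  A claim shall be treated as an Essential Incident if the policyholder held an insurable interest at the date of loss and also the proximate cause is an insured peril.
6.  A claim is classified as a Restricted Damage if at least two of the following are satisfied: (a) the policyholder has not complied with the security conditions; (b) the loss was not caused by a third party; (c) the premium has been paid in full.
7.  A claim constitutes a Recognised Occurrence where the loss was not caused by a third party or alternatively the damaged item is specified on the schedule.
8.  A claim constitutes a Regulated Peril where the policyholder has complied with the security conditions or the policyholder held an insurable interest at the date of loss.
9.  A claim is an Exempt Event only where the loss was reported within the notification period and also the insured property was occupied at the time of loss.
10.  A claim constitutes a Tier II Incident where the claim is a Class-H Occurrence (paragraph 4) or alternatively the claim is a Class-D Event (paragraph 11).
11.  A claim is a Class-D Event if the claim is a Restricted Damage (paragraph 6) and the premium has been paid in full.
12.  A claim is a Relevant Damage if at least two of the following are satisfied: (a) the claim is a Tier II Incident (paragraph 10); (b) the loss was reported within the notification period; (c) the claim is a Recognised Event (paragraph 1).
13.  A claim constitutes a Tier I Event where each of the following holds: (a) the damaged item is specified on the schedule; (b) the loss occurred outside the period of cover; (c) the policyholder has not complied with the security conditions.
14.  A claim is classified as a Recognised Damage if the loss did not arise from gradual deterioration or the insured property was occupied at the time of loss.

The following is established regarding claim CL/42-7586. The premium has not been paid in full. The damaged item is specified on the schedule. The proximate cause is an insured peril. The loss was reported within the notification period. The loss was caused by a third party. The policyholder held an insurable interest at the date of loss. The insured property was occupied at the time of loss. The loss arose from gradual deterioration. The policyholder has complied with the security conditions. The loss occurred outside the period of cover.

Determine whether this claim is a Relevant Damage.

Under paragraph 2: the proximate cause is an insured peril? yes; and the loss arose from gradual deterioration? yes. So the claim is a Critical Occurrence.
Under paragraph 5: the policyholder held an insurable interest at the date of loss? yes; and the proximate cause is an insured peril? yes. So the claim is an Essential Incident.
Under paragraph 7: the loss was not caused by a third party? no; or the damaged item is specified on the schedule? yes. So the claim is a Recognised Occurrence.
Under paragraph 4: Critical Occurrence (paragraph 2)? yes; not an Essential Incident (paragraph 5)? no; not a Recognised Occurrence (paragraph 7)? no — 1 of 3 hold (need ≥2) → not satisfied.
Under paragraph 6: the policyholder has not complied with the security conditions? no; the loss was not caused by a third party? no; the premium has been paid in full? no — 0 of 3 hold (need ≥2) → not satisfied.
Under paragraph 11: Restricted Damage (paragraph 6)? no; and the premium has been paid in full? no. So the claim is not a Class-D Event.
Under paragraph 10: Class-H Occurrence (paragraph 4)? no; or Class-D Event (paragraph 11)? no. So the claim is not a Tier II Incident.
Under paragraph 13: the damaged item is specified on the schedule? yes; and the loss occurred outside the period of cover? yes; and the policyholder has not complied with the security conditions? no. So the claim is not a Tier I Event.
Under paragraph 14: the loss did not arise from gradual deterioration? no; or the insured property was occupied at the time of loss? yes. So the claim is a Recognised Damage.
Under paragraph 1: not a Tier I Event (paragraph 13)? yes; and Recognised Damage (paragraph 14)? yes. So the claim is a Recognised Event.
Under paragraph 12: Tier II Incident (paragraph 10)? no; the loss was reported within the notification period? yes; Recognised Event (paragraph 1)? yes — 2 of 3 hold (need ≥2) → satisfied.

Yes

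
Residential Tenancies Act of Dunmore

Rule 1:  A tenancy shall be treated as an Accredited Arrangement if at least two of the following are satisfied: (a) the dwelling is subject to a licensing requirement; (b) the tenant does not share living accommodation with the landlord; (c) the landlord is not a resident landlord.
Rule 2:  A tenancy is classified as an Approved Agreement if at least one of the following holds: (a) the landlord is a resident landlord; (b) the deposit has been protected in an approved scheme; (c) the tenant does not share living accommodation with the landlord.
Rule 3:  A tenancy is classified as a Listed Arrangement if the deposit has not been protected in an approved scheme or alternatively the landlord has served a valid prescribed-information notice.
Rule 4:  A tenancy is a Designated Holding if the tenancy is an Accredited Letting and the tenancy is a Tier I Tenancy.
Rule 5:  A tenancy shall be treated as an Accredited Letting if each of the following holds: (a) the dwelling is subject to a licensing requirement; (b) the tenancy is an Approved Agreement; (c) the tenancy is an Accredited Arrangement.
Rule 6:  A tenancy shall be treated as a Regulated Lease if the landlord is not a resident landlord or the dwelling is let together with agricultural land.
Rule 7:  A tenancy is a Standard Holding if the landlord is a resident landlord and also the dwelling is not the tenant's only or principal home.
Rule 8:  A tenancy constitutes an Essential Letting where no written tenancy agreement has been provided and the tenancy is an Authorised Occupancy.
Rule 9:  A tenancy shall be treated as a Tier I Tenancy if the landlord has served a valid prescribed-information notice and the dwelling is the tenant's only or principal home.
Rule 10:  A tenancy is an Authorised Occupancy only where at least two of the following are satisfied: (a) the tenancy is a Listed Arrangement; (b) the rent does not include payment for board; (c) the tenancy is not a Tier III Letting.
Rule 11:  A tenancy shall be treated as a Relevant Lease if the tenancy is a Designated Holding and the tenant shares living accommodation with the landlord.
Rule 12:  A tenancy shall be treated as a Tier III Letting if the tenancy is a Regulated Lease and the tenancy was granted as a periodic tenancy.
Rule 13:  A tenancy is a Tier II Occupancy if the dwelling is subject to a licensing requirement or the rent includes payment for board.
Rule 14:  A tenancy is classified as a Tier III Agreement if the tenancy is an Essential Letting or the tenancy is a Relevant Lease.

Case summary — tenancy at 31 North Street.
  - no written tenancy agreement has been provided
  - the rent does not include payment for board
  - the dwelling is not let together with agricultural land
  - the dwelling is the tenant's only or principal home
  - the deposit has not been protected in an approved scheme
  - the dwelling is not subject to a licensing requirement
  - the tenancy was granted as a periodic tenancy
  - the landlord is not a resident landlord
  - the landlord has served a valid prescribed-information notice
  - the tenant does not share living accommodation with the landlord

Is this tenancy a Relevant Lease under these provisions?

No

Under rule 2: the landlord is a resident landlord? no; or the deposit has been protected in an approved scheme? no; or the tenant does not share living accommodation with the landlord? yes. So the tenancy is an Approved Agreement.
Under rule 1: the dwelling is subject to a licensing requirement? no; the tenant does not share living accommodation with the landlord? yes; the landlord is not a resident landlord? yes — 2 of 3 hold (need ≥2) → satisfied.
Under rule 5: the dwelling is subject to a licensing requirement? no; and Approved Agreement (rule 2)? yes; and Accredited Arrangement (rule 1)? yes. So the tenancy is not an Accredited Letting.
Under rule 9: the landlord has served a valid prescribed-information notice? yes; and the dwelling is the tenant's only or principal home? yes. So the tenancy is a Tier I Tenancy.
Under rule 4: Accredited Letting (rule 5)? no; and Tier I Tenancy (rule 9)? yes. So the tenancy is not a Designated Holding.
Under rule 11: Designated Holding (rule 4)? no; and the tenant shares living accommodation with the landlord? no. So the tenancy is not a Relevant Lease.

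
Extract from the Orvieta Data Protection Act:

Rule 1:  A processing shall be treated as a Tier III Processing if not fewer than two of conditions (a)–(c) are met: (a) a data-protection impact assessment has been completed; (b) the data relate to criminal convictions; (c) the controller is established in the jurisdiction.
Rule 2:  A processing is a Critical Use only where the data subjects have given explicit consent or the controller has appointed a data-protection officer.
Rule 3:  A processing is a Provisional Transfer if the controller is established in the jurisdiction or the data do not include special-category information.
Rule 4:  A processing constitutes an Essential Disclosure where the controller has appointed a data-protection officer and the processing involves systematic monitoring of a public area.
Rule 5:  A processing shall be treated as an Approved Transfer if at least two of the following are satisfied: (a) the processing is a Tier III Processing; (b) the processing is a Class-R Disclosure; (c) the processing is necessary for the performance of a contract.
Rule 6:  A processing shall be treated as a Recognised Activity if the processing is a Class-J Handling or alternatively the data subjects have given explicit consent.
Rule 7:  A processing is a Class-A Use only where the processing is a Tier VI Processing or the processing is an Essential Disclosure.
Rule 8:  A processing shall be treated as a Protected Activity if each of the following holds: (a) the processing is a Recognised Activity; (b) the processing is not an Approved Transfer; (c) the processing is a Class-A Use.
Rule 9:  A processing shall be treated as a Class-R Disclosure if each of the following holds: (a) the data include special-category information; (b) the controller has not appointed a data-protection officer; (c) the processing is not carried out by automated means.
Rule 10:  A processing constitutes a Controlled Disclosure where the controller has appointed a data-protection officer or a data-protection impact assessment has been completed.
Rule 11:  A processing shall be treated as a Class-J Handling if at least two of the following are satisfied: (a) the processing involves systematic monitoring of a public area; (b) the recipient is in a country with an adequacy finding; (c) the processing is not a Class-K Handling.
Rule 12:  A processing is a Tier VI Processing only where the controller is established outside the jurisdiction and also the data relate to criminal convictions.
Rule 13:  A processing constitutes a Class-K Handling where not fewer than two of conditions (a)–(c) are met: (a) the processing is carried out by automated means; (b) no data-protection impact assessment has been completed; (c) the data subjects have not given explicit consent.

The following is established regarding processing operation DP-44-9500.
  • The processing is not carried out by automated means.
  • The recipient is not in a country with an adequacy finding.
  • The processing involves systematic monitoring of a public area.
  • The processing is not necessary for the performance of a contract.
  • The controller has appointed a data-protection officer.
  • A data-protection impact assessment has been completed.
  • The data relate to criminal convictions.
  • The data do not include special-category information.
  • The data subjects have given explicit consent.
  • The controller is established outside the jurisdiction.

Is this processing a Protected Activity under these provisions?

Yes

rule 13 — Class-K Handling: the processing is carried out by automated means? no; no data-protection impact assessment has been completed? no; the data subjects have not given explicit consent? no — 0 of 3 hold (need ≥2) → not satisfied.
rule 11 — Class-J Handling: the processing involves systematic monitoring of a public area? yes; the recipient is in a country with an adequacy finding? no; not a Class-K Handling (rule 13)? yes — 2 of 3 hold (need ≥2) → satisfied.
rule 6 — Recognised Activity: [Class-J Handling (rule 11)? yes] OR [the data subjects have given explicit consent? yes] → satisfied.
rule 1 — Tier III Processing: a data-protection impact assessment has been completed? yes; the data relate to criminal convictions? yes; the controller is established in the jurisdiction? no — 2 of 3 hold (need ≥2) → satisfied.
rule 9 — Class-R Disclosure: [the data include special-category information? no] AND [the controller has not appointed a data-protection officer? no] AND [the processing is not carried out by automated means? yes] → not satisfied.
rule 5 — Approved Transfer: Tier III Processing (rule 1)? yes; Class-R Disclosure (rule 9)? no; the processing is necessary for the performance of a contract? no — 1 of 3 hold (need ≥2) → not satisfied.
rule 12 — Tier VI Processing: [the controller is established outside the jurisdiction? yes] AND [the data relate to criminal convictions? yes] → satisfied.
rule 4 — Essential Disclosure: [the controller has appointed a data-protection officer? yes] AND [the processing involves systematic monitoring of a public area? yes] → satisfied.
rule 7 — Class-A Use: [Tier VI Processing (rule 12)? yes] OR [Essential Disclosure (rule 4)? yes] → satisfied.
rule 8 — Protected Activity: [Recognised Activity (rule 6)? yes] AND [not an Approved Transfer (rule 5)? yes] AND [Class-A Use (rule 7)? yes] → satisfied.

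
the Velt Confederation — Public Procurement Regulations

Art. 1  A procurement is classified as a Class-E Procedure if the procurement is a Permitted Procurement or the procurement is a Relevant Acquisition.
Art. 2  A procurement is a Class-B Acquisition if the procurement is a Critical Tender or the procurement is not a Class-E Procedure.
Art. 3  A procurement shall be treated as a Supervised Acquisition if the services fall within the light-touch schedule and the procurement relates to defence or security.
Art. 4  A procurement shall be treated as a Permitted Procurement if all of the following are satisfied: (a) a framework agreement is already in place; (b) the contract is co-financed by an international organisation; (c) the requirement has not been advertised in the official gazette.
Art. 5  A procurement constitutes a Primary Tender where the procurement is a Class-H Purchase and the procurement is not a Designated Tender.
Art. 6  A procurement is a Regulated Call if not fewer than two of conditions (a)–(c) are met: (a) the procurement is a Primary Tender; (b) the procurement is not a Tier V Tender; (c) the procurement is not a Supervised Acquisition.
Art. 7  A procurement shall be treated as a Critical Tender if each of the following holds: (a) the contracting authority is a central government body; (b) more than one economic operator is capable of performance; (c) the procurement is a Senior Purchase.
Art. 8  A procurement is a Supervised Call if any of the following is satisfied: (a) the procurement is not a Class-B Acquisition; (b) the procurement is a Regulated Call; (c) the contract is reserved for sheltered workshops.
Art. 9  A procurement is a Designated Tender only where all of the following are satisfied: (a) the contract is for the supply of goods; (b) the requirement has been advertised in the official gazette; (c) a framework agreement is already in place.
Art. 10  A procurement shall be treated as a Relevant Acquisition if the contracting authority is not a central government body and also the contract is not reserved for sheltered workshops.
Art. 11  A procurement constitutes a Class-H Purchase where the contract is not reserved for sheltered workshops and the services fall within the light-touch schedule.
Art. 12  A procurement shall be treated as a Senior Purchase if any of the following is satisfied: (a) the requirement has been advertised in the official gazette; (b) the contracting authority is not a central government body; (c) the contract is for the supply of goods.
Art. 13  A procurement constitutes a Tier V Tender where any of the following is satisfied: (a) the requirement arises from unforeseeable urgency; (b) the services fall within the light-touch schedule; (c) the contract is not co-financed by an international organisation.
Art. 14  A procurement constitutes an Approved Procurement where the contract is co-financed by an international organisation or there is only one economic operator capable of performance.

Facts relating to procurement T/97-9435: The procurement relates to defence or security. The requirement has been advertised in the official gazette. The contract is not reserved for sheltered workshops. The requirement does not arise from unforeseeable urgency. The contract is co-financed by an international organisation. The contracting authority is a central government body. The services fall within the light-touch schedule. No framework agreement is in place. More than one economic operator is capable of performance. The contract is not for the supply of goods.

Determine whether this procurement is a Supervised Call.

article 12 — Senior Purchase: [the requirement has been advertised in the official gazette? yes] OR [the contracting authority is not a central government body? no] OR [the contract is for the supply of goods? no] → satisfied.
article 7 — Critical Tender: [the contracting authority is a central government body? yes] AND [more than one economic operator is capable of performance? yes] AND [Senior Purchase (article 12)? yes] → satisfied.
article 4 — Permitted Procurement: [a framework agreement is already in place? no] AND [the contract is co-financed by an international organisation? yes] AND [the requirement has not been advertised in the official gazette? no] → not satisfied.
article 10 — Relevant Acquisition: [the contracting authority is not a central government body? no] AND [the contract is not reserved for sheltered workshops? yes] → not satisfied.
article 1 — Class-E Procedure: [Permitted Procurement (article 4)? no] OR [Relevant Acquisition (article 10)? no] → not satisfied.
article 2 — Class-B Acquisition: [Critical Tender (article 7)? yes] OR [not a Class-E Procedure (article 1)? yes] → satisfied.
article 11 — Class-H Purchase: [the contract is not reserved for sheltered workshops? yes] AND [the services fall within the light-touch schedule? yes] → satisfied.
article 9 — Designated Tender: [the contract is for the supply of goods? no] AND [the requirement has been advertised in the official gazette? yes] AND [a framework agreement is already in place? no] → not satisfied.
article 5 — Primary Tender: [Class-H Purchase (article 11)? yes] AND [not a Designated Tender (article 9)? yes] → satisfied.
article 13 — Tier V Tender: [the requirement arises from unforeseeable urgency? no] OR [the services fall within the light-touch schedule? yes] OR [the contract is not co-financed by an international organisation? no] → satisfied.
article 3 — Supervised Acquisition: [the services fall within the light-touch schedule? yes] AND [the procurement relates to defence or security? yes] → satisfied.
article 6 — Regulated Call: Primary Tender (article 5)? yes; not a Tier V Tender (article 13)? no; not a Supervised Acquisition (article 3)? no — 1 of 3 hold (need ≥2) → not satisfied.
article 8 — Supervised Call: [not a Class-B Acquisition (article 2)? no] OR [Regulated Call (article 6)? no] OR [the contract is reserved for sheltered workshops? no] → not satisfied.

No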